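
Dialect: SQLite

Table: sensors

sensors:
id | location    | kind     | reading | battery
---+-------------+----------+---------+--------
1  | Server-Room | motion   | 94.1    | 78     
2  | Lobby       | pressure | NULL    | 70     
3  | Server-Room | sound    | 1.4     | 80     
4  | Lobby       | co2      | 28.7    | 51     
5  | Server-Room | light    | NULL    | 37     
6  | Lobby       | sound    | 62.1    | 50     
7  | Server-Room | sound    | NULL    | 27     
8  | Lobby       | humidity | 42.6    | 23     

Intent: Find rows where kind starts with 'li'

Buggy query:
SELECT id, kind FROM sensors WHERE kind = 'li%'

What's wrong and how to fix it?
Bug: Wildcards only work with LIKE; '=' treats '%' as a literal character

Fix: Use LIKE for wildcard pattern matching

Corrected query:
SELECT id, kind FROM sensors WHERE kind LIKE 'li%'

Result:
id | kind 
---+------
5  | light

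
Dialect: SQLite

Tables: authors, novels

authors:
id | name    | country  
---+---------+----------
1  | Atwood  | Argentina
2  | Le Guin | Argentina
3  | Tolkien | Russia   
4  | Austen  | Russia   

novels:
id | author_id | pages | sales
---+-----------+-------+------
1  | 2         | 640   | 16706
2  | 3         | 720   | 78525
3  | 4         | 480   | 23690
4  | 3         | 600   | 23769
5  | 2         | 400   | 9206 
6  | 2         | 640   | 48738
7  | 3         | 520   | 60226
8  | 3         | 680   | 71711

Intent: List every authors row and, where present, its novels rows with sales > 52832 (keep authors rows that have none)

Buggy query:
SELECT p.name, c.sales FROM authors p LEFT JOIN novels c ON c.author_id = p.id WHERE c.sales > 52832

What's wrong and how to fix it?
Bug: Filtering c.sales in WHERE discards the NULL rows produced by LEFT JOIN, turning it into an inner join

Fix: Move the right-table condition into the ON clause so unmatched parents are kept

Corrected query:
SELECT p.name, c.sales FROM authors p LEFT JOIN novels c ON c.author_id = p.id AND c.sales > 52832

Result:
name    | sales
--------+------
Atwood  | NULL 
Le Guin | NULL 
Tolkien | 60226
Tolkien | 71711
Tolkien | 78525
Austen  | NULL 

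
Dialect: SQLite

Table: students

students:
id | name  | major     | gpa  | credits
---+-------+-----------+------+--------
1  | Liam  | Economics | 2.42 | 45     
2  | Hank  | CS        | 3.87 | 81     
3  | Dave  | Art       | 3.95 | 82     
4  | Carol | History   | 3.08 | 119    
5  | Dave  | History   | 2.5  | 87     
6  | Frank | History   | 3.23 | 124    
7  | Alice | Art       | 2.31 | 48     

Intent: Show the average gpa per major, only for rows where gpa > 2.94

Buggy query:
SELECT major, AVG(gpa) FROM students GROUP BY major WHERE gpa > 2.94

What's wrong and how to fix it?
Bug: WHERE cannot follow GROUP BY

Fix: Place WHERE between FROM and GROUP BY

Corrected query:
SELECT major, AVG(gpa) FROM students WHERE gpa > 2.94 GROUP BY major

Result:
major   | AVG(gpa)
--------+---------
Art     | 3.95    
CS      | 3.87    
History | 3.155   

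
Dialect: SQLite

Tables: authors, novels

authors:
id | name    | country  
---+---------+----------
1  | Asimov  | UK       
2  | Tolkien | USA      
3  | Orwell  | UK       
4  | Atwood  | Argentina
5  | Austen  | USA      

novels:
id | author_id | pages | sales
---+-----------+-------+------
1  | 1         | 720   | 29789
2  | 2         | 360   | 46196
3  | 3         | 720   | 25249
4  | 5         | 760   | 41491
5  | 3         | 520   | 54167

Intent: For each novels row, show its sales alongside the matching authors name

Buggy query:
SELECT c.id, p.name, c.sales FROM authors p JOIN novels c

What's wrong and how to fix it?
Bug: Missing join condition: each novels row is matched to all authors rows instead of just its own

Fix: Specify the join condition linking the foreign key to the parent id

Corrected query:
SELECT c.id, p.name, c.sales FROM authors p JOIN novels c ON c.author_id = p.id

Result:
id | name    | sales
---+---------+------
1  | Asimov  | 29789
2  | Tolkien | 46196
3  | Orwell  | 25249
4  | Austen  | 41491
5  | Orwell  | 54167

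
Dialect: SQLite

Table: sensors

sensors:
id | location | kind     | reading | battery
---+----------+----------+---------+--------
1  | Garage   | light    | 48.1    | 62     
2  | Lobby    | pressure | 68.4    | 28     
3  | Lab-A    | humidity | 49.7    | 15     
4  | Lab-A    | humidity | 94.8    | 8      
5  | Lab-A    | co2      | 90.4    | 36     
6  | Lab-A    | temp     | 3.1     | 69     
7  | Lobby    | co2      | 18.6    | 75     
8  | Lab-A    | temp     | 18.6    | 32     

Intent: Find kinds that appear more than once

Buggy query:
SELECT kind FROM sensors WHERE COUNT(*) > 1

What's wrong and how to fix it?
Bug: WHERE can't reference COUNT(*); aggregates are computed after WHERE

Fix: Group first, then use HAVING for the count condition

Corrected query:
SELECT kind FROM sensors GROUP BY kind HAVING COUNT(*) > 1

Result:
kind    
--------
co2     
humidity
temp    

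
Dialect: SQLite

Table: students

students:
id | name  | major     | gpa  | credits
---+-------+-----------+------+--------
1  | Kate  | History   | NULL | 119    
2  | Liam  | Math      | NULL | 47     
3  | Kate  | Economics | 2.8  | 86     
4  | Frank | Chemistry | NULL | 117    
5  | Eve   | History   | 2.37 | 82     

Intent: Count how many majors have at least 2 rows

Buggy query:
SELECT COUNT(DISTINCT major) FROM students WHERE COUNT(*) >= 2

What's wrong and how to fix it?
Bug: WHERE filters individual rows, not groups, so a group-level COUNT is invalid there

Fix: Group first with HAVING COUNT(*) >= 2, then COUNT the resulting groups

Corrected query:
SELECT COUNT(*) FROM (SELECT major FROM students GROUP BY major HAVING COUNT(*) >= 2)

Result:
COUNT(*)
--------
1       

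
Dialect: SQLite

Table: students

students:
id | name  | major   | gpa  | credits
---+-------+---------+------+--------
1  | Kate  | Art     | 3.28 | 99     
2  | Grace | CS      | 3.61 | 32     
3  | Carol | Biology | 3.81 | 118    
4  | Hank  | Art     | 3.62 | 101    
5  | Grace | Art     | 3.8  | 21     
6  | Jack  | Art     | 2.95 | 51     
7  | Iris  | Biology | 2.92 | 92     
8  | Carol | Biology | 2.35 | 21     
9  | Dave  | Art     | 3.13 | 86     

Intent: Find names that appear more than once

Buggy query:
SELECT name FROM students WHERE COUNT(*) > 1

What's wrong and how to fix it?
Bug: COUNT(*) is an aggregate and cannot be used in WHERE

Fix: Group first, then use HAVING for the count condition

Corrected query:
SELECT name FROM students GROUP BY name HAVING COUNT(*) > 1

Result:
name 
-----
Carol
Grace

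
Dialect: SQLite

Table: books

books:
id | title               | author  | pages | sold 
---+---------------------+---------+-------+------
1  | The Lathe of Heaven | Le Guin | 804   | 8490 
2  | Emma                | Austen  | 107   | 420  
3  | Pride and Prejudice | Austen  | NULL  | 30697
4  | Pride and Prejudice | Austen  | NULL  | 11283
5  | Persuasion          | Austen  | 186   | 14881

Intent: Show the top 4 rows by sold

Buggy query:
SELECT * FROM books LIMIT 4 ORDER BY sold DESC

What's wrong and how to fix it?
Bug: ORDER BY cannot follow LIMIT; LIMIT is the final clause

Fix: Sort with ORDER BY, then apply LIMIT

Corrected query:
SELECT * FROM books ORDER BY sold DESC LIMIT 4

Result:
id | title               | author  | pages | sold 
---+---------------------+---------+-------+------
3  | Pride and Prejudice | Austen  | NULL  | 30697
5  | Persuasion          | Austen  | 186   | 14881
4  | Pride and Prejudice | Austen  | NULL  | 11283
1  | The Lathe of Heaven | Le Guin | 804   | 8490 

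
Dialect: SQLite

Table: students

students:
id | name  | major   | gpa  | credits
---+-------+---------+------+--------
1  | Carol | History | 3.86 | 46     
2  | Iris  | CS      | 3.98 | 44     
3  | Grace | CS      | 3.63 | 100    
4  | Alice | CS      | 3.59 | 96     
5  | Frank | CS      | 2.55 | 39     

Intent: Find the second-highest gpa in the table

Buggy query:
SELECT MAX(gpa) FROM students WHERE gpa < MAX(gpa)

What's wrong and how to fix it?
Bug: MAX(gpa) on the right of the comparison is an aggregate-in-WHERE error

Fix: Put the inner MAX in a scalar subquery

Corrected query:
SELECT MAX(gpa) FROM students WHERE gpa < (SELECT MAX(gpa) FROM students)

Result:
MAX(gpa)
--------
3.86    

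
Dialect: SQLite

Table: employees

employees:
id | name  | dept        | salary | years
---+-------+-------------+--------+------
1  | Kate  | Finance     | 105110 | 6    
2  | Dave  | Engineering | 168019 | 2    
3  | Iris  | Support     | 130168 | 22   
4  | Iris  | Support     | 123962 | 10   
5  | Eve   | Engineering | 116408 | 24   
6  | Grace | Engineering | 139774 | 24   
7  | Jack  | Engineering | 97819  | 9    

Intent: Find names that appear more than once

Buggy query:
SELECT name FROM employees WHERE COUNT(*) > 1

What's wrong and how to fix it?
Bug: COUNT(*) is an aggregate and cannot be used in WHERE

Fix: Group first, then use HAVING for the count condition

Corrected query:
SELECT name FROM employees GROUP BY name HAVING COUNT(*) > 1

Result:
name
----
Iris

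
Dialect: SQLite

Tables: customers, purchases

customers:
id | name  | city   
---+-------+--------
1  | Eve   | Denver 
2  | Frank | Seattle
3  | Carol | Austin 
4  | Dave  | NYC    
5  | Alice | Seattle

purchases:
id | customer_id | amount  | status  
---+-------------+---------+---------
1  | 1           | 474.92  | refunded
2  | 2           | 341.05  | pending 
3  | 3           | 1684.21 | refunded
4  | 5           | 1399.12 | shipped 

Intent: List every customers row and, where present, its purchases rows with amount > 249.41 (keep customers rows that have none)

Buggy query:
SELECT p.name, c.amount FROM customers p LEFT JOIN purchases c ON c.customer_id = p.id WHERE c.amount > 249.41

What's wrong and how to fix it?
Bug: A WHERE condition on the right-hand table after LEFT JOIN drops unmatched parents

Fix: Put 'c.amount > 249.41' in the JOIN's ON clause instead of WHERE

Corrected query:
SELECT p.name, c.amount FROM customers p LEFT JOIN purchases c ON c.customer_id = p.id AND c.amount > 249.41

Result:
name  | amount 
------+--------
Eve   | 474.92 
Frank | 341.05 
Carol | 1684.21
Dave  | NULL   
Alice | 1399.12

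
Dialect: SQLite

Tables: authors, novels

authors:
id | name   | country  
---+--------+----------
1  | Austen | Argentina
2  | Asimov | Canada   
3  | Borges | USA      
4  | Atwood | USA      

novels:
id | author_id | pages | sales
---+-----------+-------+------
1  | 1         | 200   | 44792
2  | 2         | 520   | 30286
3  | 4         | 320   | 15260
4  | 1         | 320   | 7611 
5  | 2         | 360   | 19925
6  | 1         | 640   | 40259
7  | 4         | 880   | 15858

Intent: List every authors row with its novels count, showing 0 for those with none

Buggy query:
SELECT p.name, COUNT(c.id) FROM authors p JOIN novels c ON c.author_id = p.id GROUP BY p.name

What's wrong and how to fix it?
Bug: An inner join excludes parents with zero children

Fix: Use LEFT JOIN so parents without children still appear (COUNT(c.id) gives 0)

Corrected query:
SELECT p.name, COUNT(c.id) FROM authors p LEFT JOIN novels c ON c.author_id = p.id GROUP BY p.name

Result:
name   | COUNT(c.id)
-------+------------
Asimov | 2          
Atwood | 2          
Austen | 3          
Borges | 0          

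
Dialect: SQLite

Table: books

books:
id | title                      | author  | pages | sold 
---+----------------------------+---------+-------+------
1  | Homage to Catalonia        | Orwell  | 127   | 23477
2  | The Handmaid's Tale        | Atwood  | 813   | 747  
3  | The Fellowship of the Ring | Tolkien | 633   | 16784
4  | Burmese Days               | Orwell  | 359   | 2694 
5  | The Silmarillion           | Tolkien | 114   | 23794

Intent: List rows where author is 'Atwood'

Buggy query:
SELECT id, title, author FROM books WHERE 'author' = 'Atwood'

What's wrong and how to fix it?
Bug: Single quotes denote string literals in SQL; the column name is being compared as a constant string

Fix: Reference the column as author without single quotes

Corrected query:
SELECT id, title, author FROM books WHERE author = 'Atwood'

Result:
id | title               | author
---+---------------------+-------
2  | The Handmaid's Tale | Atwood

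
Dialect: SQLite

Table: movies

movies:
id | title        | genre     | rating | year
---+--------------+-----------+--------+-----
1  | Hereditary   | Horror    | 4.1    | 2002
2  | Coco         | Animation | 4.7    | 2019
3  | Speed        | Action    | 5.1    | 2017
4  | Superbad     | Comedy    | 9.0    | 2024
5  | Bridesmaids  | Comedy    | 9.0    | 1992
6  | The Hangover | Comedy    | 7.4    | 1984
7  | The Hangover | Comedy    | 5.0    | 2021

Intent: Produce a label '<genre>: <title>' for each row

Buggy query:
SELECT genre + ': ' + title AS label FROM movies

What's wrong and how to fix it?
Bug: SQLite uses || for string concatenation; + coerces text to numbers (yielding 0)

Fix: Use the || operator for string concatenation

Corrected query:
SELECT genre || ': ' || title AS label FROM movies

Result:
label               
--------------------
Horror: Hereditary  
Animation: Coco     
Action: Speed       
Comedy: Superbad    
Comedy: Bridesmaids 
Comedy: The Hangover
Comedy: The Hangover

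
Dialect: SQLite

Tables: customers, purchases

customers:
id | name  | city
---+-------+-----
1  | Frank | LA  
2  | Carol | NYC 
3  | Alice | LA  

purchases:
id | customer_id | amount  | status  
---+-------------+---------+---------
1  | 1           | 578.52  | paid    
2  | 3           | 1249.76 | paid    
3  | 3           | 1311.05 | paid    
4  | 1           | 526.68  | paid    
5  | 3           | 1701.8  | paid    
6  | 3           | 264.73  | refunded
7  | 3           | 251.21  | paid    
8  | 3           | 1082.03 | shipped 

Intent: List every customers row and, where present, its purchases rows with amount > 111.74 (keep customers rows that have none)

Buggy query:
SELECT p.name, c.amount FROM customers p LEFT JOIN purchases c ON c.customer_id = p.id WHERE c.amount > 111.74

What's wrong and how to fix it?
Bug: Filtering c.amount in WHERE discards the NULL rows produced by LEFT JOIN, turning it into an inner join

Fix: Move the right-table condition into the ON clause so unmatched parents are kept

Corrected query:
SELECT p.name, c.amount FROM customers p LEFT JOIN purchases c ON c.customer_id = p.id AND c.amount > 111.74

Result:
name  | amount 
------+--------
Frank | 526.68 
Frank | 578.52 
Carol | NULL   
Alice | 251.21 
Alice | 264.73 
Alice | 1082.03
Alice | 1249.76
Alice | 1311.05
Alice | 1701.8 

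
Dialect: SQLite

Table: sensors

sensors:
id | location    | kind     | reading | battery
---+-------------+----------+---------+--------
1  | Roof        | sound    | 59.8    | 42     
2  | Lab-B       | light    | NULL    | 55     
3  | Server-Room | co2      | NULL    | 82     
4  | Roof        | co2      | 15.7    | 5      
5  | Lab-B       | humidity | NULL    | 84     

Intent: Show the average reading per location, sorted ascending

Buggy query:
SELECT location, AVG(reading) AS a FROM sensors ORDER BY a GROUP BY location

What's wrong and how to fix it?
Bug: GROUP BY must precede ORDER BY

Fix: Move ORDER BY to the end, after GROUP BY

Corrected query:
SELECT location, AVG(reading) AS a FROM sensors GROUP BY location ORDER BY a

Result:
location    | a    
------------+------
Lab-B       | NULL 
Server-Room | NULL 
Roof        | 37.75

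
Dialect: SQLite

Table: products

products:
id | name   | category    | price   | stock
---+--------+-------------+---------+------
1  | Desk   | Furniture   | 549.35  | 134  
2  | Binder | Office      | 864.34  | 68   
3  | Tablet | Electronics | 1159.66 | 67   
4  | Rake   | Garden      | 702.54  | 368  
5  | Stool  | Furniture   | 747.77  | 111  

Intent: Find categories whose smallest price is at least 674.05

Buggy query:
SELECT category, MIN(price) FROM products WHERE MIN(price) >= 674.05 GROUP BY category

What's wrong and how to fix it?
Bug: MIN() in WHERE is a misuse of aggregate

Fix: Use HAVING for the per-group MIN condition

Corrected query:
SELECT category, MIN(price) FROM products GROUP BY category HAVING MIN(price) >= 674.05

Result:
category    | MIN(price)
------------+-----------
Electronics | 1159.66   
Garden      | 702.54    
Office      | 864.34    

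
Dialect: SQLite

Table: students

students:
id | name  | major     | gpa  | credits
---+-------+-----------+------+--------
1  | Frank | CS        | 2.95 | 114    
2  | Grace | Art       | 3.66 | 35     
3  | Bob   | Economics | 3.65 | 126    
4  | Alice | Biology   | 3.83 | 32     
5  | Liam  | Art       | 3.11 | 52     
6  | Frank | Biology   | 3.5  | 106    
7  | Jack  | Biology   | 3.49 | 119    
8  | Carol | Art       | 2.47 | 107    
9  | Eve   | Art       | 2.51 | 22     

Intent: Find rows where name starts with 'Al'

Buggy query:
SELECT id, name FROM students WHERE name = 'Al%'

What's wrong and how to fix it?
Bug: '=' compares the literal string including the % character; pattern matching needs LIKE

Fix: Replace '=' with LIKE so 'Al%' is treated as a pattern

Corrected query:
SELECT id, name FROM students WHERE name LIKE 'Al%'

Result:
id | name 
---+------
4  | Alice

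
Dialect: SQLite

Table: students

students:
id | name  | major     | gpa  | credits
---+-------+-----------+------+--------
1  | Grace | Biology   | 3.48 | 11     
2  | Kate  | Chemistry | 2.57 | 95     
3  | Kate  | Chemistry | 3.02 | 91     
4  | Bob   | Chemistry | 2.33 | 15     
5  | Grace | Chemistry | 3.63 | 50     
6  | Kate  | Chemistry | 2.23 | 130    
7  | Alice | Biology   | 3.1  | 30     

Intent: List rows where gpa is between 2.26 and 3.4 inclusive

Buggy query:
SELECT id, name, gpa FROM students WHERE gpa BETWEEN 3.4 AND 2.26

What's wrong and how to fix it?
Bug: The bounds are reversed; BETWEEN a AND b requires a <= b to match anything

Fix: Swap the bounds so the smaller value comes first

Corrected query:
SELECT id, name, gpa FROM students WHERE gpa BETWEEN 2.26 AND 3.4

Result:
id | name  | gpa 
---+-------+-----
2  | Kate  | 2.57
3  | Kate  | 3.02
4  | Bob   | 2.33
7  | Alice | 3.1 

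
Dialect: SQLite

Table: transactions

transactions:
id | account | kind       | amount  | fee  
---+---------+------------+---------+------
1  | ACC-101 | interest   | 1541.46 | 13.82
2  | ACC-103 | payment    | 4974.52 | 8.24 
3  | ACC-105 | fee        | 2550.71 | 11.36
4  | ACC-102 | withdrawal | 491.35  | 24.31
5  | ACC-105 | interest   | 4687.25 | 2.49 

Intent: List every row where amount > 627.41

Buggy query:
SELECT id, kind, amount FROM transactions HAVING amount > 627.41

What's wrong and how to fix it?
Bug: HAVING filters the output of aggregation, but this query has no GROUP BY and no aggregate functions, so SQLite rejects it (HAVING clause on a non-aggregate query); the condition here is per row

Fix: Use WHERE for row-level filtering

Corrected query:
SELECT id, kind, amount FROM transactions WHERE amount > 627.41

Result:
id | kind     | amount 
---+----------+--------
1  | interest | 1541.46
2  | payment  | 4974.52
3  | fee      | 2550.71
5  | interest | 4687.25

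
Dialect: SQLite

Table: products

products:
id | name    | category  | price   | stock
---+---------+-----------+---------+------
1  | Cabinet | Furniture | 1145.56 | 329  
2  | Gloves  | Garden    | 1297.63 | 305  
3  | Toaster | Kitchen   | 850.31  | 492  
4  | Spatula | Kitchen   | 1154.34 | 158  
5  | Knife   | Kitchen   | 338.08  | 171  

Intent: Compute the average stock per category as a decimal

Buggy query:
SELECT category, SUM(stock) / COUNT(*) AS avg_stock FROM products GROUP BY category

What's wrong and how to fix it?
Bug: SUM(stock) and COUNT(*) are both integers; the division truncates the fractional part

Fix: Cast one side to REAL so the division keeps the fractional part

Corrected query:
SELECT category, SUM(stock) * 1.0 / COUNT(*) AS avg_stock FROM products GROUP BY category

Result:
category  | avg_stock 
----------+-----------
Furniture | 329       
Garden    | 305       
Kitchen   | 273.666667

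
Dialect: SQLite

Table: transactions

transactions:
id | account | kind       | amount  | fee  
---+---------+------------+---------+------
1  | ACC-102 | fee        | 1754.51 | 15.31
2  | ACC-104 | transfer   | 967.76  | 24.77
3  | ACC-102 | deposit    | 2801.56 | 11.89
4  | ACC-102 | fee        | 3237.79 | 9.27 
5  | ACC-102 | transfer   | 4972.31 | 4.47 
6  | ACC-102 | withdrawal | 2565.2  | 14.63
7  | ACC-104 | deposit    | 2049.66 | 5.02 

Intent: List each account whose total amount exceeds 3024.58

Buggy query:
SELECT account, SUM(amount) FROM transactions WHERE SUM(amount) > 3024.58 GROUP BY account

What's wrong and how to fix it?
Bug: SUM(amount) is an aggregate, but WHERE filters rows before aggregation

Fix: Move the aggregate condition to a HAVING clause

Corrected query:
SELECT account, SUM(amount) FROM transactions GROUP BY account HAVING SUM(amount) > 3024.58

Result:
account | SUM(amount)
--------+------------
ACC-102 | 15331.37   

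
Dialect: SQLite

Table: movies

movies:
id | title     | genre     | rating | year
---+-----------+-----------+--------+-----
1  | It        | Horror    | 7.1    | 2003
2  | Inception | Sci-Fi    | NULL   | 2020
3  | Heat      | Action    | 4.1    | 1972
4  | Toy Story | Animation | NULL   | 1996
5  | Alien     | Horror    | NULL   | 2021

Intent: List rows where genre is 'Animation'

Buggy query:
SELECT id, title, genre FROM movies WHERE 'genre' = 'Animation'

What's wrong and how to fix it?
Bug: 'genre' in single quotes is a string literal, not the column; the comparison is literal-vs-literal and never true

Fix: Reference the column as genre without single quotes

Corrected query:
SELECT id, title, genre FROM movies WHERE genre = 'Animation'

Result:
id | title     | genre    
---+-----------+----------
4  | Toy Story | Animation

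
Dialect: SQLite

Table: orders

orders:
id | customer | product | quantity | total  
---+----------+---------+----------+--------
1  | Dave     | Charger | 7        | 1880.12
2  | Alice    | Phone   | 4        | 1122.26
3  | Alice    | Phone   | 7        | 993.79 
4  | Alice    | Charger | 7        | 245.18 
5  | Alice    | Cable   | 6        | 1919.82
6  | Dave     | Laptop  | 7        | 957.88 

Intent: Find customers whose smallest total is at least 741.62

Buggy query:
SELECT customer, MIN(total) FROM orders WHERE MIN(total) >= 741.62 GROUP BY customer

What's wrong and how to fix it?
Bug: MIN() in WHERE is a misuse of aggregate

Fix: Replace WHERE with HAVING after the GROUP BY

Corrected query:
SELECT customer, MIN(total) FROM orders GROUP BY customer HAVING MIN(total) >= 741.62

Result:
customer | MIN(total)
---------+-----------
Dave     | 957.88    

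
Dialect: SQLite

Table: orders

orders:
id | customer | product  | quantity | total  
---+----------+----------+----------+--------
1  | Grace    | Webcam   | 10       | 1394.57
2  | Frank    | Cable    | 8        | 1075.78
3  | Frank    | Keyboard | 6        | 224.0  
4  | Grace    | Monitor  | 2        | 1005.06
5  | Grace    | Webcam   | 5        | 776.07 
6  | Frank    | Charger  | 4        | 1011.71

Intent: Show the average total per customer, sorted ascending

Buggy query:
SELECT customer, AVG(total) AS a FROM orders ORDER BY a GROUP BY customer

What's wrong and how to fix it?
Bug: GROUP BY must precede ORDER BY

Fix: Reorder: SELECT … FROM … GROUP BY … ORDER BY …

Corrected query:
SELECT customer, AVG(total) AS a FROM orders GROUP BY customer ORDER BY a

Result:
customer | a          
---------+------------
Frank    | 770.496667 
Grace    | 1058.566667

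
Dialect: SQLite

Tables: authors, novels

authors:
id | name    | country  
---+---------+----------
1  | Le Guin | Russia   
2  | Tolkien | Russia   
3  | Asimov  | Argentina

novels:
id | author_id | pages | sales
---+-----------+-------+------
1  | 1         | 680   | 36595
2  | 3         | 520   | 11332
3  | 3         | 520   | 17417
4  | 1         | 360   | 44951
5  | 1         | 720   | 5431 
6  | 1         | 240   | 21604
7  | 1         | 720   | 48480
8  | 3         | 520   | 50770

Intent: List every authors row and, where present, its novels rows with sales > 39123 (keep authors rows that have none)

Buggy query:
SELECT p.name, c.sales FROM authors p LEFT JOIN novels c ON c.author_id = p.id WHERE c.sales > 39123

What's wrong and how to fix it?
Bug: A WHERE condition on the right-hand table after LEFT JOIN drops unmatched parents

Fix: Put 'c.sales > 39123' in the JOIN's ON clause instead of WHERE

Corrected query:
SELECT p.name, c.sales FROM authors p LEFT JOIN novels c ON c.author_id = p.id AND c.sales > 39123

Result:
name    | sales
--------+------
Le Guin | 44951
Le Guin | 48480
Tolkien | NULL 
Asimov  | 50770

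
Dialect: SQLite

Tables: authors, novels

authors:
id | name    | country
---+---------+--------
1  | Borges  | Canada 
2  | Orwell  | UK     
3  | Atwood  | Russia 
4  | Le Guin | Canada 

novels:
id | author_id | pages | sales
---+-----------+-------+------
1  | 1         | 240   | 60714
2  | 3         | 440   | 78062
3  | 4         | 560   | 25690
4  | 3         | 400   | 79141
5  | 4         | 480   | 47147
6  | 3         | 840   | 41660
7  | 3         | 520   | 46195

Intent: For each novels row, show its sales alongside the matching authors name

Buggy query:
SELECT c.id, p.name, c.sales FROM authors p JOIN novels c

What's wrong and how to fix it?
Bug: Missing join condition: each novels row is matched to all authors rows instead of just its own

Fix: Specify the join condition linking the foreign key to the parent id

Corrected query:
SELECT c.id, p.name, c.sales FROM authors p JOIN novels c ON c.author_id = p.id

Result:
id | name    | sales
---+---------+------
1  | Borges  | 60714
2  | Atwood  | 78062
3  | Le Guin | 25690
4  | Atwood  | 79141
5  | Le Guin | 47147
6  | Atwood  | 41660
7  | Atwood  | 46195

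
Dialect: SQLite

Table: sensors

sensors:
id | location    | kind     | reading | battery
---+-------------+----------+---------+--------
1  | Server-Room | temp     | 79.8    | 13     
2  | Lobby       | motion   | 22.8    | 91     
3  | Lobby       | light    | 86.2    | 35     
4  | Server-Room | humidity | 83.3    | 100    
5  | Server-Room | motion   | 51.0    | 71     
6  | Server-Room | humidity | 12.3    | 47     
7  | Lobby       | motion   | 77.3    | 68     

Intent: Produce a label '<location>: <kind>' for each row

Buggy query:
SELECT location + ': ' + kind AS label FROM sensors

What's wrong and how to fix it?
Bug: '+' is numeric addition; on text columns SQLite converts them to 0 instead of concatenating

Fix: Use the || operator for string concatenation

Corrected query:
SELECT location || ': ' || kind AS label FROM sensors

Result:
label                
---------------------
Server-Room: temp    
Lobby: motion        
Lobby: light         
Server-Room: humidity
Server-Room: motion  
Server-Room: humidity
Lobby: motion        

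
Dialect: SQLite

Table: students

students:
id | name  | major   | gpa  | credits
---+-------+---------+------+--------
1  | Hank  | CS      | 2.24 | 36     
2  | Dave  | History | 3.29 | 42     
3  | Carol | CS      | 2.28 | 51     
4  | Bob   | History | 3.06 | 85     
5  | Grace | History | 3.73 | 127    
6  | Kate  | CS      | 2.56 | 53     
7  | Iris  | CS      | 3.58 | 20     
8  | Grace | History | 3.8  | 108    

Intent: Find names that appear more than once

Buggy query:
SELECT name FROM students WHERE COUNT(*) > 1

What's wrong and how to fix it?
Bug: COUNT(*) is an aggregate and cannot be used in WHERE

Fix: Group first, then use HAVING for the count condition

Corrected query:
SELECT name FROM students GROUP BY name HAVING COUNT(*) > 1

Result:
name 
-----
Grace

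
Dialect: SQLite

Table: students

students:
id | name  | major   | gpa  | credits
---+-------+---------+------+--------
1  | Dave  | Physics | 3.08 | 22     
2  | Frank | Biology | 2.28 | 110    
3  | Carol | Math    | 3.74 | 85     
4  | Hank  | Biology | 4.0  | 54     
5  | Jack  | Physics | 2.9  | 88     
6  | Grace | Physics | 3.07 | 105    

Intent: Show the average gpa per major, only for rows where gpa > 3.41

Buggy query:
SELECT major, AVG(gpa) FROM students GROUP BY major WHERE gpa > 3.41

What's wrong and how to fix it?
Bug: WHERE cannot follow GROUP BY

Fix: Move the WHERE clause before GROUP BY

Corrected query:
SELECT major, AVG(gpa) FROM students WHERE gpa > 3.41 GROUP BY major

Result:
major   | AVG(gpa)
--------+---------
Biology | 4       
Math    | 3.74    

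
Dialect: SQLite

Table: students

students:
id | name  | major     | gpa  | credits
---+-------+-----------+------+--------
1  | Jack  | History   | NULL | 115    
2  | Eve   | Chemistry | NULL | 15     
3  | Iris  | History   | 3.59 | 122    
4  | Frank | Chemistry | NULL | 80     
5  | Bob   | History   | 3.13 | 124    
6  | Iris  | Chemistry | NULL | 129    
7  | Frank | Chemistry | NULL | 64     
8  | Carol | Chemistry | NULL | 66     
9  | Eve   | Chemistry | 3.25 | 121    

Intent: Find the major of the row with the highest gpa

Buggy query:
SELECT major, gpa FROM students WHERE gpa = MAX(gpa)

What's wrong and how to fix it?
Bug: WHERE is evaluated per row; an aggregate over the whole table isn't defined there

Fix: Wrap MAX in a scalar subquery so WHERE compares against a single value

Corrected query:
SELECT major, gpa FROM students WHERE gpa = (SELECT MAX(gpa) FROM students)

Result:
major   | gpa 
--------+-----
History | 3.59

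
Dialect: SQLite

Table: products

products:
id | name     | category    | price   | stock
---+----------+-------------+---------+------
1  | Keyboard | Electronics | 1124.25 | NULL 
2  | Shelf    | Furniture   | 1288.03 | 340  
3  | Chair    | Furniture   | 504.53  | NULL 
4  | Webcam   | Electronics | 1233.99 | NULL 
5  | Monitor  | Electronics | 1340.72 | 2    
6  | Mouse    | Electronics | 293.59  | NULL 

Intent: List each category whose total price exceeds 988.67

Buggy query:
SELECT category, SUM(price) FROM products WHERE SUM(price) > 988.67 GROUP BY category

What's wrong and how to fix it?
Bug: WHERE runs before GROUP BY, so aggregates aren't available there

Fix: Move the aggregate condition to a HAVING clause

Corrected query:
SELECT category, SUM(price) FROM products GROUP BY category HAVING SUM(price) > 988.67

Result:
category    | SUM(price)
------------+-----------
Electronics | 3992.55   
Furniture   | 1792.56   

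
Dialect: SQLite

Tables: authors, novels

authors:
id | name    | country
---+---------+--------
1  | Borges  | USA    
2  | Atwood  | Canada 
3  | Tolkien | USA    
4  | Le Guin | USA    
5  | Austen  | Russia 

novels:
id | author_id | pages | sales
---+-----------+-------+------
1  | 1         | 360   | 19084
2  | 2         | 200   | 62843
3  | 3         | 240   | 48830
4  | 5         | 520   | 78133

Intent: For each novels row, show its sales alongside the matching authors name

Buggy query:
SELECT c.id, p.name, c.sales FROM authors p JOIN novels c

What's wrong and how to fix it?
Bug: Missing join condition: each novels row is matched to all authors rows instead of just its own

Fix: Specify the join condition linking the foreign key to the parent id

Corrected query:
SELECT c.id, p.name, c.sales FROM authors p JOIN novels c ON c.author_id = p.id

Result:
id | name    | sales
---+---------+------
1  | Borges  | 19084
2  | Atwood  | 62843
3  | Tolkien | 48830
4  | Austen  | 78133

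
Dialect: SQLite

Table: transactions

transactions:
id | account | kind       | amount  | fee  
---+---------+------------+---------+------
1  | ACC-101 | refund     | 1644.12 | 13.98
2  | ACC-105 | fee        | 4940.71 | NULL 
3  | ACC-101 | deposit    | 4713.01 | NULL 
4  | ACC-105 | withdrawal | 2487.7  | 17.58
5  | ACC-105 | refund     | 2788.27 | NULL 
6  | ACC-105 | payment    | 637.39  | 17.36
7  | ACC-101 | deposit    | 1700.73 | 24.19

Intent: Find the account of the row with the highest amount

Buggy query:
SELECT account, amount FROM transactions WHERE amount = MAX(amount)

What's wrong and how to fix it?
Bug: WHERE is evaluated per row; an aggregate over the whole table isn't defined there

Fix: Use a subquery: WHERE amount = (SELECT MAX(amount) FROM transactions)

Corrected query:
SELECT account, amount FROM transactions WHERE amount = (SELECT MAX(amount) FROM transactions)

Result:
account | amount 
--------+--------
ACC-105 | 4940.71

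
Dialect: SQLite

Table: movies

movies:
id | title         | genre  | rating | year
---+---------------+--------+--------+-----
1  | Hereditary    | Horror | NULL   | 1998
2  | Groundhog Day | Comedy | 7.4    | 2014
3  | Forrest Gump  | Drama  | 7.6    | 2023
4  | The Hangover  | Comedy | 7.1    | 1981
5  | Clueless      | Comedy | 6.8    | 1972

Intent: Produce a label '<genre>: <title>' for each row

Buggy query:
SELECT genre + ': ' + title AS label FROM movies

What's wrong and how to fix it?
Bug: SQLite uses || for string concatenation; + coerces text to numbers (yielding 0)

Fix: Use the || operator for string concatenation

Corrected query:
SELECT genre || ': ' || title AS label FROM movies

Result:
label                
---------------------
Horror: Hereditary   
Comedy: Groundhog Day
Drama: Forrest Gump  
Comedy: The Hangover 
Comedy: Clueless     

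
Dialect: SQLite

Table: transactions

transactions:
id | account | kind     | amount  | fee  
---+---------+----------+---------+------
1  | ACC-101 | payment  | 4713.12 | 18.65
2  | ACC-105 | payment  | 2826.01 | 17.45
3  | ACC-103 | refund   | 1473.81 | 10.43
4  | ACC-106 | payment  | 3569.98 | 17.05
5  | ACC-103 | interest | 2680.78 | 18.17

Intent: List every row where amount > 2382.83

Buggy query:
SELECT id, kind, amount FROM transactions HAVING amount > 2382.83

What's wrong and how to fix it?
Bug: HAVING filters the output of aggregation, but this query has no GROUP BY and no aggregate functions, so SQLite rejects it (HAVING clause on a non-aggregate query); the condition here is per row

Fix: Use WHERE for row-level filtering

Corrected query:
SELECT id, kind, amount FROM transactions WHERE amount > 2382.83

Result:
id | kind     | amount 
---+----------+--------
1  | payment  | 4713.12
2  | payment  | 2826.01
4  | payment  | 3569.98
5  | interest | 2680.78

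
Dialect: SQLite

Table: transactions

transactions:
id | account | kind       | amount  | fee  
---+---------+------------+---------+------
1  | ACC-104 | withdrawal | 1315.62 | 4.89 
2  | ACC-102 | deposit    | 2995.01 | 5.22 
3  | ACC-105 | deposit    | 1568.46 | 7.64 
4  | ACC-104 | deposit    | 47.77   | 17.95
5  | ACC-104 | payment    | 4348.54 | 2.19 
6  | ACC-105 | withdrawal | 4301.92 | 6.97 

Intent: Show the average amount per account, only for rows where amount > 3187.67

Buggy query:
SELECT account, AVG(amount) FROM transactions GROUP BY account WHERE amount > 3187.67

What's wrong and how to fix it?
Bug: WHERE cannot follow GROUP BY

Fix: Move the WHERE clause before GROUP BY

Corrected query:
SELECT account, AVG(amount) FROM transactions WHERE amount > 3187.67 GROUP BY account

Result:
account | AVG(amount)
--------+------------
ACC-104 | 4348.54    
ACC-105 | 4301.92    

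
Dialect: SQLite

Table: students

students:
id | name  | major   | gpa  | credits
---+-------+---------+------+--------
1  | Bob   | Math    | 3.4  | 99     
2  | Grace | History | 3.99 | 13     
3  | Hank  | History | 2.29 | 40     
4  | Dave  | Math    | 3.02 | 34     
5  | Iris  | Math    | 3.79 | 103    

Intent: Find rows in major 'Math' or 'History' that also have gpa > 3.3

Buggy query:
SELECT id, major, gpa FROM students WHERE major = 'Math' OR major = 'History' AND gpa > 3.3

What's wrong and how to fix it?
Bug: AND binds tighter than OR, so this parses as major = 'Math' OR (major = 'History' AND gpa > 3.3)

Fix: Group the OR with parentheses (or use IN), then AND the threshold

Corrected query:
SELECT id, major, gpa FROM students WHERE (major = 'Math' OR major = 'History') AND gpa > 3.3

Result:
id | major   | gpa 
---+---------+-----
1  | Math    | 3.4 
2  | History | 3.99
5  | Math    | 3.79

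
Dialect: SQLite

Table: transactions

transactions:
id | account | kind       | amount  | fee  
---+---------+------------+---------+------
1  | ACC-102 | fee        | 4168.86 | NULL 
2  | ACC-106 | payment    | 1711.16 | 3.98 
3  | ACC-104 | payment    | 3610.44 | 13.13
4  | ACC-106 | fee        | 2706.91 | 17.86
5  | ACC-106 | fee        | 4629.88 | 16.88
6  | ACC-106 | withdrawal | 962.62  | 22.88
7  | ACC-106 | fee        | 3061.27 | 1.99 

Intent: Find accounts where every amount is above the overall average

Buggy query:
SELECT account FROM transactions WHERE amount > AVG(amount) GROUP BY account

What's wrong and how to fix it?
Bug: WHERE evaluates per row before aggregation, so AVG() is unavailable

Fix: Compute the overall average in a scalar subquery and compare each group's MIN against it in HAVING

Corrected query:
SELECT account FROM transactions GROUP BY account HAVING MIN(amount) > (SELECT AVG(amount) FROM transactions)

Result:
account
-------
ACC-102
ACC-104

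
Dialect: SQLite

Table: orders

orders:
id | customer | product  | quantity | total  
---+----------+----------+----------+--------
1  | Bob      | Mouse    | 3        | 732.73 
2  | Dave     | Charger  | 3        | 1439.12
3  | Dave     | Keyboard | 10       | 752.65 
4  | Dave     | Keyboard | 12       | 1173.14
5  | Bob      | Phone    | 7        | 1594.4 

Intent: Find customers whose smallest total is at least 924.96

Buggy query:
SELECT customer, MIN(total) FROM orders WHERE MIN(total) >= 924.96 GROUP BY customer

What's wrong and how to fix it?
Bug: MIN() in WHERE is a misuse of aggregate

Fix: Use HAVING for the per-group MIN condition

Corrected query:
SELECT customer, MIN(total) FROM orders GROUP BY customer HAVING MIN(total) >= 924.96

Result:
(no rows)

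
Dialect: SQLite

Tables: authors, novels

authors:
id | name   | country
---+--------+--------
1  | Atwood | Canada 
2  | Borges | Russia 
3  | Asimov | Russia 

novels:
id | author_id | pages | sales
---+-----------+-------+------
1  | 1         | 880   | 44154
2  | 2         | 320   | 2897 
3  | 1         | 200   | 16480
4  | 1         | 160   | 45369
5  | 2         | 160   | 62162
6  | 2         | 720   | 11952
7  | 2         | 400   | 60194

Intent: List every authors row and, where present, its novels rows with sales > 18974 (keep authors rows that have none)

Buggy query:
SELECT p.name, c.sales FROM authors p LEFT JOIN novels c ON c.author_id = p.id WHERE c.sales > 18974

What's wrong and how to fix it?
Bug: A WHERE condition on the right-hand table after LEFT JOIN drops unmatched parents

Fix: Put 'c.sales > 18974' in the JOIN's ON clause instead of WHERE

Corrected query:
SELECT p.name, c.sales FROM authors p LEFT JOIN novels c ON c.author_id = p.id AND c.sales > 18974

Result:
name   | sales
-------+------
Atwood | 44154
Atwood | 45369
Borges | 60194
Borges | 62162
Asimov | NULL 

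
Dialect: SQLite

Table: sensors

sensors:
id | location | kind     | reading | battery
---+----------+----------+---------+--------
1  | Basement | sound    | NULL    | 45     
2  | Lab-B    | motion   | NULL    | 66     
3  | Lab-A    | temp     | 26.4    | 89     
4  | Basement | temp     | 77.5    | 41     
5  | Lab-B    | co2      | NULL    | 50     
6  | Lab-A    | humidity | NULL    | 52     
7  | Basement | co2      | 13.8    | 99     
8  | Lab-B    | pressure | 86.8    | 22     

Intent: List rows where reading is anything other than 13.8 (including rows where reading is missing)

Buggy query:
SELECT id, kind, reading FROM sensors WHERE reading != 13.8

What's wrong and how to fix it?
Bug: Inequality against NULL is unknown, not true; rows with NULL are dropped

Fix: Add an explicit OR reading IS NULL to include the missing-value rows

Corrected query:
SELECT id, kind, reading FROM sensors WHERE reading != 13.8 OR reading IS NULL

Result:
id | kind     | reading
---+----------+--------
1  | sound    | NULL   
2  | motion   | NULL   
3  | temp     | 26.4   
4  | temp     | 77.5   
5  | co2      | NULL   
6  | humidity | NULL   
8  | pressure | 86.8   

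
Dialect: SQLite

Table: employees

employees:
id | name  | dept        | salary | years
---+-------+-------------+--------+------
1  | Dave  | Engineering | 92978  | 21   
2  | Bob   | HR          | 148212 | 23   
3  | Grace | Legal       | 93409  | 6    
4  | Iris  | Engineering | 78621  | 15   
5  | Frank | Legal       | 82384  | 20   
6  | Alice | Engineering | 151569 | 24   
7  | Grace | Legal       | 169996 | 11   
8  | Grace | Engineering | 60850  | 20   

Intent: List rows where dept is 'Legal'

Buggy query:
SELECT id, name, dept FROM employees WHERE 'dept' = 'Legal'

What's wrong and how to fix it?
Bug: Single quotes denote string literals in SQL; the column name is being compared as a constant string

Fix: Remove the quotes around the column name (or use double quotes for an identifier)

Corrected query:
SELECT id, name, dept FROM employees WHERE dept = 'Legal'

Result:
id | name  | dept 
---+-------+------
3  | Grace | Legal
5  | Frank | Legal
7  | Grace | Legal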